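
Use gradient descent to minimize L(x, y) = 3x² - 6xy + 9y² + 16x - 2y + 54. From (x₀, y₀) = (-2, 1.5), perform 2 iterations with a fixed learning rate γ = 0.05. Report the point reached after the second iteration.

(-2.13, -0.46)

∇L = (6x - 6y + 16, -6x + 18y - 2)
Step 1: at (-2, 1.5), ∇L = (-5, 37) → (-2, 1.5) − 0.05·(-5, 37) = (-1.75, -0.35)
Step 2: at (-1.75, -0.35), ∇L = (7.6, 2.2) → (-1.75, -0.35) − 0.05·(7.6, 2.2) = (-2.13, -0.46)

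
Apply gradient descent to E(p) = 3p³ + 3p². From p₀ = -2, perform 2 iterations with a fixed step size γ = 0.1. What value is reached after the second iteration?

-19.184

E′(p) = 9p² + 6p
p₁ = -2 − 0.1·24 = -4.4
p₂ = -4.4 − 0.1·147.84 = -19.184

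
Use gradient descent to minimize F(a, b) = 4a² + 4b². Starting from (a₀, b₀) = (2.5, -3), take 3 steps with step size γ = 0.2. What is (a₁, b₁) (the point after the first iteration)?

(-1.5, 1.8)

∇F = (8a, 8b)
(a₁, b₁) = (2.5, -3) − 0.2·(20, -24) = (-1.5, 1.8)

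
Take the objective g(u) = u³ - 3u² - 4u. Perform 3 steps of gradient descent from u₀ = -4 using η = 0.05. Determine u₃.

-69.3678934

g′(u) = 3u² - 6u - 4
u₁ = -4 − 0.05·68 = -7.4
u₂ = -7.4 − 0.05·204.68 = -17.634
u₃ = -17.634 − 0.05·1034.677868 = -69.3678934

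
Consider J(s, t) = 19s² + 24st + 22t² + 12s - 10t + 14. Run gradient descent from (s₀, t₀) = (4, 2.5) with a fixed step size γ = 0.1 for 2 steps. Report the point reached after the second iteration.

∇J = (38s + 24t + 12, 24s + 44t - 10)
Step 1: at (4, 2.5), ∇J = (224, 196) → (4, 2.5) − 0.1·(224, 196) = (-18.4, -17.1)
Step 2: at (-18.4, -17.1), ∇J = (-1097.6, -1204) → (-18.4, -17.1) − 0.1·(-1097.6, -1204) = (91.36, 103.3)

(91.36, 103.3)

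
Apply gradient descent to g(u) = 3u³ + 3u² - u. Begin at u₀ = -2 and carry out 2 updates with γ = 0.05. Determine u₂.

-6.620125

g′(u) = 9u² + 6u - 1
Step 1: g′(-2) = 23; u₁ = -2 − 0.05·23 = -3.15
Step 2: g′(-3.15) = 69.4025; u₂ = -3.15 − 0.05·69.4025 = -6.620125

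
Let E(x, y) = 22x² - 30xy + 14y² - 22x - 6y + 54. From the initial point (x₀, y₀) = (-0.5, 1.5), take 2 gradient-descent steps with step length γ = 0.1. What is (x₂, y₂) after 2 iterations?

∇E = (44x - 30y - 22, -30x + 28y - 6)
Step 1: at (-0.5, 1.5), ∇E = (-89, 51) → (-0.5, 1.5) − 0.1·(-89, 51) = (8.4, -3.6)
Step 2: at (8.4, -3.6), ∇E = (455.6, -358.8) → (8.4, -3.6) − 0.1·(455.6, -358.8) = (-37.16, 32.28)

(-37.16, 32.28)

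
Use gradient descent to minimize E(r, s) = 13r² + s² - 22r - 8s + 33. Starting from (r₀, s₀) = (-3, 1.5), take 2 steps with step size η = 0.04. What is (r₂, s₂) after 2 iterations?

∇E = (26r - 22, 2s - 8)
Step 1: at (-3, 1.5), ∇E = (-100, -5) → (-3, 1.5) − 0.04·(-100, -5) = (1, 1.7)
Step 2: at (1, 1.7), ∇E = (4, -4.6) → (1, 1.7) − 0.04·(4, -4.6) = (0.84, 1.884)

(0.84, 1.884)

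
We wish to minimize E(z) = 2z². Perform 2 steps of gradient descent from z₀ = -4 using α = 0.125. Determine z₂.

-1

E′(z) = 4z
Step 1: E′(-4) = -16; z₁ = -4 − 0.125·(-16) = -2
Step 2: E′(-2) = -8; z₂ = -2 − 0.125·(-8) = -1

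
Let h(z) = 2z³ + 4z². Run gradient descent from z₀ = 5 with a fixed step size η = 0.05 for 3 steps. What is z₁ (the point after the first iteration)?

-4.5

h′(z) = 6z² + 8z
Step 1: h′(5) = 190; z₁ = 5 − 0.05·190 = -4.5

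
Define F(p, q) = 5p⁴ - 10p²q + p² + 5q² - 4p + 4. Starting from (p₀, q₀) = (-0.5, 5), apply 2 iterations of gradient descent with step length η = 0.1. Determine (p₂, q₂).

(208.56875, 22.5625)

∇F = (20p³ - 20pq + 2p - 4, -10p² + 10q)
(p₁, q₁) = (-0.5, 5) − 0.1·(42.5, 47.5) = (-4.75, 0.25)
(p₂, q₂) = (-4.75, 0.25) − 0.1·(-2133.1875, -223.125) = (208.56875, 22.5625)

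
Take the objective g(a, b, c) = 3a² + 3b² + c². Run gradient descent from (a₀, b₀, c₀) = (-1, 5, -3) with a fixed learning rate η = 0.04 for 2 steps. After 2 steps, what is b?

2.888

∇g = (6a, 6b, 2c)
Step 1: at (-1, 5, -3), ∇g = (-6, 30, -6) → (-1, 5, -3) − 0.04·(-6, 30, -6) = (-0.76, 3.8, -2.76)
Step 2: at (-0.76, 3.8, -2.76), ∇g = (-4.56, 22.8, -5.52) → (-0.76, 3.8, -2.76) − 0.04·(-4.56, 22.8, -5.52) = (-0.5776, 2.888, -2.5392)
b = 2.888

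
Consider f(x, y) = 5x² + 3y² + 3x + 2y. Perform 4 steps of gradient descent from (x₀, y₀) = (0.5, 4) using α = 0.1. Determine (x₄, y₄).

(-0.3, -0.2224)

∇f = (10x + 3, 6y + 2)
Step 1: at (0.5, 4), ∇f = (8, 26) → (0.5, 4) − 0.1·(8, 26) = (-0.3, 1.4)
Step 2: at (-0.3, 1.4), ∇f = (0, 10.4) → (-0.3, 1.4) − 0.1·(0, 10.4) = (-0.3, 0.36)
Step 3: at (-0.3, 0.36), ∇f = (0, 4.16) → (-0.3, 0.36) − 0.1·(0, 4.16) = (-0.3, -0.056)
Step 4: at (-0.3, -0.056), ∇f = (0, 1.664) → (-0.3, -0.056) − 0.1·(0, 1.664) = (-0.3, -0.2224)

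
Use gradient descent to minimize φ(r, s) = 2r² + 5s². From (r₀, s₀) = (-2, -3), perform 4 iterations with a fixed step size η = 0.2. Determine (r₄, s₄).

∇φ = (4r, 10s)
Step 1: at (-2, -3), ∇φ = (-8, -30) → (-2, -3) − 0.2·(-8, -30) = (-0.4, 3)
Step 2: at (-0.4, 3), ∇φ = (-1.6, 30) → (-0.4, 3) − 0.2·(-1.6, 30) = (-0.08, -3)
Step 3: at (-0.08, -3), ∇φ = (-0.32, -30) → (-0.08, -3) − 0.2·(-0.32, -30) = (-0.016, 3)
Step 4: at (-0.016, 3), ∇φ = (-0.064, 30) → (-0.016, 3) − 0.2·(-0.064, 30) = (-0.0032, -3)

(-0.0032, -3)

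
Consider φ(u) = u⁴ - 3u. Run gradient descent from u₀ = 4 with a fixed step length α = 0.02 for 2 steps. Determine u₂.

φ′(u) = 4u³ - 3
Step 1: φ′(4) = 253; u₁ = 4 − 0.02·253 = -1.06
Step 2: φ′(-1.06) = -7.764064; u₂ = -1.06 − 0.02·(-7.764064) = -0.90471872

-0.90471872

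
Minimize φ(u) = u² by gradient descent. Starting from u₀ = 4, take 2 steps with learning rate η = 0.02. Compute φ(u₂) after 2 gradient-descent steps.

13.58954496

φ′(u) = 2u
u₁ = 4 − 0.02·8 = 3.84
u₂ = 3.84 − 0.02·7.68 = 3.6864
φ(3.6864) = 13.58954496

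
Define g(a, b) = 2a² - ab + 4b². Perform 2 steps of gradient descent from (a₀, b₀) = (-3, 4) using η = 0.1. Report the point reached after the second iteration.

∇g = (4a - b, -a + 8b)
(a₁, b₁) = (-3, 4) − 0.1·(-16, 35) = (-1.4, 0.5)
(a₂, b₂) = (-1.4, 0.5) − 0.1·(-6.1, 5.4) = (-0.79, -0.04)

(-0.79, -0.04)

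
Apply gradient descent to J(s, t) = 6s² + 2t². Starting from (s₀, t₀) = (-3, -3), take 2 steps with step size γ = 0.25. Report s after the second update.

∇J = (12s, 4t)
Step 1: at (-3, -3), ∇J = (-36, -12) → (-3, -3) − 0.25·(-36, -12) = (6, 0)
Step 2: at (6, 0), ∇J = (72, 0) → (6, 0) − 0.25·(72, 0) = (-12, 0)
s = -12

-12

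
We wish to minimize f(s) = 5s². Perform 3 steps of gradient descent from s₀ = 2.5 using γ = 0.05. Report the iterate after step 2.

f′(s) = 10s
s₁ = 2.5 − 0.05·25 = 1.25
s₂ = 1.25 − 0.05·12.5 = 0.625

0.625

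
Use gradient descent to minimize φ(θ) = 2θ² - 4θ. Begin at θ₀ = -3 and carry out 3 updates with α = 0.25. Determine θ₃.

1

φ′(θ) = 4θ - 4
Step 1: φ′(-3) = -16; θ₁ = -3 − 0.25·(-16) = 1
Step 2: φ′(1) = 0; θ₂ = 1 − 0.25·0 = 1
Step 3: φ′(1) = 0; θ₃ = 1 − 0.25·0 = 1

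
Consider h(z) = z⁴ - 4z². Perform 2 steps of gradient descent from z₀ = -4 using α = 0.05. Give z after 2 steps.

h′(z) = 4z³ - 8z
Step 1: h′(-4) = -224; z₁ = -4 − 0.05·(-224) = 7.2
Step 2: h′(7.2) = 1435.392; z₂ = 7.2 − 0.05·1435.392 = -64.5696

-64.5696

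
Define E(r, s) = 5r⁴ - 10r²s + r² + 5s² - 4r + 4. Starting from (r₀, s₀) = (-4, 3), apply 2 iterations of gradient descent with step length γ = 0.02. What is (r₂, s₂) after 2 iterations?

(-1924.4966656, 62.55232)

∇E = (20r³ - 20rs + 2r - 4, -10r² + 10s)
(r₁, s₁) = (-4, 3) − 0.02·(-1052, -130) = (17.04, 5.6)
(r₂, s₂) = (17.04, 5.6) − 0.02·(97076.83328, -2847.616) = (-1924.4966656, 62.55232)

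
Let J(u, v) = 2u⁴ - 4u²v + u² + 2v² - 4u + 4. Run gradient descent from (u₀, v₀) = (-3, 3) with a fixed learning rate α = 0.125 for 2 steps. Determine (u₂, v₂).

∇J = (8u³ - 8uv + 2u - 4, -4u² + 4v)
(u₁, v₁) = (-3, 3) − 0.125·(-154, -24) = (16.25, 6)
(u₂, v₂) = (16.25, 6) − 0.125·(33576.625, -1032.25) = (-4180.828125, 135.03125)

(-4180.828125, 135.03125)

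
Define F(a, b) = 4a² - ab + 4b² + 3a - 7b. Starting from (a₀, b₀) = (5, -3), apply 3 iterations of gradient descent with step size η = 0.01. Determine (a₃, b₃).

∇F = (8a - b + 3, -a + 8b - 7)
(a₁, b₁) = (5, -3) − 0.01·(46, -36) = (4.54, -2.64)
(a₂, b₂) = (4.54, -2.64) − 0.01·(41.96, -32.66) = (4.1204, -2.3134)
(a₃, b₃) = (4.1204, -2.3134) − 0.01·(38.2766, -29.6276) = (3.737634, -2.017124)

(3.737634, -2.017124)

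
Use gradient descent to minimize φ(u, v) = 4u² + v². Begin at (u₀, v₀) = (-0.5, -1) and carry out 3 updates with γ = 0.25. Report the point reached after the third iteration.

(0.5, -0.125)

∇φ = (8u, 2v)
Step 1: at (-0.5, -1), ∇φ = (-4, -2) → (-0.5, -1) − 0.25·(-4, -2) = (0.5, -0.5)
Step 2: at (0.5, -0.5), ∇φ = (4, -1) → (0.5, -0.5) − 0.25·(4, -1) = (-0.5, -0.25)
Step 3: at (-0.5, -0.25), ∇φ = (-4, -0.5) → (-0.5, -0.25) − 0.25·(-4, -0.5) = (0.5, -0.125)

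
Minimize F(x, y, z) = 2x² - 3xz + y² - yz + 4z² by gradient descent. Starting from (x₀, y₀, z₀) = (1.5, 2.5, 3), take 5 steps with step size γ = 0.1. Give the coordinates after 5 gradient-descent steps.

∇F = (4x - 3z, 2y - z, -3x - y + 8z)
Step 1: at (1.5, 2.5, 3), ∇F = (-3, 2, 17) → (1.5, 2.5, 3) − 0.1·(-3, 2, 17) = (1.8, 2.3, 1.3)
Step 2: at (1.8, 2.3, 1.3), ∇F = (3.3, 3.3, 2.7) → (1.8, 2.3, 1.3) − 0.1·(3.3, 3.3, 2.7) = (1.47, 1.97, 1.03)
Step 3: at (1.47, 1.97, 1.03), ∇F = (2.79, 2.91, 1.86) → (1.47, 1.97, 1.03) − 0.1·(2.79, 2.91, 1.86) = (1.191, 1.679, 0.844)
Step 4: at (1.191, 1.679, 0.844), ∇F = (2.232, 2.514, 1.5) → (1.191, 1.679, 0.844) − 0.1·(2.232, 2.514, 1.5) = (0.9678, 1.4276, 0.694)
Step 5: at (0.9678, 1.4276, 0.694), ∇F = (1.7892, 2.1612, 1.221) → (0.9678, 1.4276, 0.694) − 0.1·(1.7892, 2.1612, 1.221) = (0.78888, 1.21148, 0.5719)

(0.78888, 1.21148, 0.5719)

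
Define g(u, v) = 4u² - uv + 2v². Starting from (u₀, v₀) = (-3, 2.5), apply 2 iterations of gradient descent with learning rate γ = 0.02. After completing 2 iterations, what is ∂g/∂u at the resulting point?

∇g = (8u - v, -u + 4v)
(u₁, v₁) = (-3, 2.5) − 0.02·(-26.5, 13) = (-2.47, 2.24)
(u₂, v₂) = (-2.47, 2.24) − 0.02·(-22, 11.43) = (-2.03, 2.0114)
∂g/∂u at (-2.03, 2.0114) = -18.2514

-18.2514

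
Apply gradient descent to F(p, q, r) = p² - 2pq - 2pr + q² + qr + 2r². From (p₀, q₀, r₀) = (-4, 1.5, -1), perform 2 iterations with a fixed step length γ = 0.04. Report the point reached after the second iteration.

(-3.3584, 0.7696, -1.36)

∇F = (2p - 2q - 2r, -2p + 2q + r, -2p + q + 4r)
Step 1: at (-4, 1.5, -1), ∇F = (-9, 10, 5.5) → (-4, 1.5, -1) − 0.04·(-9, 10, 5.5) = (-3.64, 1.1, -1.22)
Step 2: at (-3.64, 1.1, -1.22), ∇F = (-7.04, 8.26, 3.5) → (-3.64, 1.1, -1.22) − 0.04·(-7.04, 8.26, 3.5) = (-3.3584, 0.7696, -1.36)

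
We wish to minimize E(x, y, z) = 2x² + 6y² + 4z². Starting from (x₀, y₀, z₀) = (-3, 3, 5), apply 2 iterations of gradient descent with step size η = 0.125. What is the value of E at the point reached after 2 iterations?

∇E = (4x, 12y, 8z)
Step 1: at (-3, 3, 5), ∇E = (-12, 36, 40) → (-3, 3, 5) − 0.125·(-12, 36, 40) = (-1.5, -1.5, 0)
Step 2: at (-1.5, -1.5, 0), ∇E = (-6, -18, 0) → (-1.5, -1.5, 0) − 0.125·(-6, -18, 0) = (-0.75, 0.75, 0)
E(-0.75, 0.75, 0) = 4.5

4.5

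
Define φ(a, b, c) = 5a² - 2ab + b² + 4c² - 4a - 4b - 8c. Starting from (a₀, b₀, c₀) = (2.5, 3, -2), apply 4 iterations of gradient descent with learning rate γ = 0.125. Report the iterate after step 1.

(0.625, 3.375, 1)

∇φ = (10a - 2b - 4, -2a + 2b - 4, 8c - 8)
Step 1: at (2.5, 3, -2), ∇φ = (15, -3, -24) → (2.5, 3, -2) − 0.125·(15, -3, -24) = (0.625, 3.375, 1)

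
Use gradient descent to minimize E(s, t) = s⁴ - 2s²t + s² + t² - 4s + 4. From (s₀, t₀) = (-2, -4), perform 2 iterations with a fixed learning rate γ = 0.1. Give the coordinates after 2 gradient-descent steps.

(-56.6752, 3.488)

∇E = (4s³ - 4st + 2s - 4, -2s² + 2t)
Step 1: at (-2, -4), ∇E = (-72, -16) → (-2, -4) − 0.1·(-72, -16) = (5.2, -2.4)
Step 2: at (5.2, -2.4), ∇E = (618.752, -58.88) → (5.2, -2.4) − 0.1·(618.752, -58.88) = (-56.6752, 3.488)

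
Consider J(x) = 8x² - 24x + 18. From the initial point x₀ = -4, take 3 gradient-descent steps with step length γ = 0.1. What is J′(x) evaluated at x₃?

19.008

J′(x) = 16x - 24
Step 1: J′(-4) = -88; x₁ = -4 − 0.1·(-88) = 4.8
Step 2: J′(4.8) = 52.8; x₂ = 4.8 − 0.1·52.8 = -0.48
Step 3: J′(-0.48) = -31.68; x₃ = -0.48 − 0.1·(-31.68) = 2.688
J′(x) at (2.688) = 19.008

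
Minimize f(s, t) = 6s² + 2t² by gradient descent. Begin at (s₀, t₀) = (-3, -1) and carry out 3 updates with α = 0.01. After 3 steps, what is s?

-2.044416

∇f = (12s, 4t)
Step 1: at (-3, -1), ∇f = (-36, -4) → (-3, -1) − 0.01·(-36, -4) = (-2.64, -0.96)
Step 2: at (-2.64, -0.96), ∇f = (-31.68, -3.84) → (-2.64, -0.96) − 0.01·(-31.68, -3.84) = (-2.3232, -0.9216)
Step 3: at (-2.3232, -0.9216), ∇f = (-27.8784, -3.6864) → (-2.3232, -0.9216) − 0.01·(-27.8784, -3.6864) = (-2.044416, -0.884736)
s = -2.044416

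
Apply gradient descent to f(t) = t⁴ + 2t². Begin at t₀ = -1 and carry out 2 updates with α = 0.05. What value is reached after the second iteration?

f′(t) = 4t³ + 4t
t₁ = -1 − 0.05·(-8) = -0.6
t₂ = -0.6 − 0.05·(-3.264) = -0.4368

-0.4368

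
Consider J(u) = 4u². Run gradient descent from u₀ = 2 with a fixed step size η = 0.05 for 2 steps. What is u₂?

0.72

J′(u) = 8u
Step 1: J′(2) = 16; u₁ = 2 − 0.05·16 = 1.2
Step 2: J′(1.2) = 9.6; u₂ = 1.2 − 0.05·9.6 = 0.72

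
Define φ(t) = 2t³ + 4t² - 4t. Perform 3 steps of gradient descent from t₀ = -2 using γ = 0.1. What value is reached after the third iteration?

φ′(t) = 6t² + 8t - 4
t₁ = -2 − 0.1·4 = -2.4
t₂ = -2.4 − 0.1·11.36 = -3.536
t₃ = -3.536 − 0.1·42.731776 = -7.8091776

-7.8091776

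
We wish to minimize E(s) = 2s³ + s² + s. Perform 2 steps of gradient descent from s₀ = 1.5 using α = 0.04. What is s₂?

E′(s) = 6s² + 2s + 1
Step 1: E′(1.5) = 17.5; s₁ = 1.5 − 0.04·17.5 = 0.8
Step 2: E′(0.8) = 6.44; s₂ = 0.8 − 0.04·6.44 = 0.5424

0.5424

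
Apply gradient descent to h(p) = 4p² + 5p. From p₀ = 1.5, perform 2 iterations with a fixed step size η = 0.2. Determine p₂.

h′(p) = 8p + 5
Step 1: h′(1.5) = 17; p₁ = 1.5 − 0.2·17 = -1.9
Step 2: h′(-1.9) = -10.2; p₂ = -1.9 − 0.2·(-10.2) = 0.14

0.14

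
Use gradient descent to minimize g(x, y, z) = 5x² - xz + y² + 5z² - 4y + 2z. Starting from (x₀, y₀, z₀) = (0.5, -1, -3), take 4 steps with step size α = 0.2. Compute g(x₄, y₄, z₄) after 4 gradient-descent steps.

∇g = (10x - z, 2y - 4, -x + 10z + 2)
(x₁, y₁, z₁) = (0.5, -1, -3) − 0.2·(8, -6, -28.5) = (-1.1, 0.2, 2.7)
(x₂, y₂, z₂) = (-1.1, 0.2, 2.7) − 0.2·(-13.7, -3.6, 30.1) = (1.64, 0.92, -3.32)
(x₃, y₃, z₃) = (1.64, 0.92, -3.32) − 0.2·(19.72, -2.16, -32.84) = (-2.304, 1.352, 3.248)
(x₄, y₄, z₄) = (-2.304, 1.352, 3.248) − 0.2·(-26.288, -1.296, 36.784) = (2.9536, 1.6112, -4.1088)
g(2.9536, 1.6112, -4.1088) = 128.09926912

128.09926912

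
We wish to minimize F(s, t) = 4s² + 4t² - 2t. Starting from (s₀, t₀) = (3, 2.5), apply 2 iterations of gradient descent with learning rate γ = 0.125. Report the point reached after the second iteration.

(0, 0.25)

∇F = (8s, 8t - 2)
(s₁, t₁) = (3, 2.5) − 0.125·(24, 18) = (0, 0.25)
(s₂, t₂) = (0, 0.25) − 0.125·(0, 0) = (0, 0.25)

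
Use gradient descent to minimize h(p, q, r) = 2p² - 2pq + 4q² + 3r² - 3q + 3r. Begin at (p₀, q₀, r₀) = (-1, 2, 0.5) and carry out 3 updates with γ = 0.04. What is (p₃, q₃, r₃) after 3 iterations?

∇h = (4p - 2q, -2p + 8q - 3, 6r + 3)
(p₁, q₁, r₁) = (-1, 2, 0.5) − 0.04·(-8, 15, 6) = (-0.68, 1.4, 0.26)
(p₂, q₂, r₂) = (-0.68, 1.4, 0.26) − 0.04·(-5.52, 9.56, 4.56) = (-0.4592, 1.0176, 0.0776)
(p₃, q₃, r₃) = (-0.4592, 1.0176, 0.0776) − 0.04·(-3.872, 6.0592, 3.4656) = (-0.30432, 0.775232, -0.061024)

(-0.30432, 0.775232, -0.061024)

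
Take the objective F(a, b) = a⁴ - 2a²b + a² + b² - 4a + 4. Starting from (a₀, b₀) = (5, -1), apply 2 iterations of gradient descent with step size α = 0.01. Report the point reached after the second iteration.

(-0.20910496, -0.469048)

∇F = (4a³ - 4ab + 2a - 4, -2a² + 2b)
(a₁, b₁) = (5, -1) − 0.01·(526, -52) = (-0.26, -0.48)
(a₂, b₂) = (-0.26, -0.48) − 0.01·(-5.089504, -1.0952) = (-0.20910496, -0.469048)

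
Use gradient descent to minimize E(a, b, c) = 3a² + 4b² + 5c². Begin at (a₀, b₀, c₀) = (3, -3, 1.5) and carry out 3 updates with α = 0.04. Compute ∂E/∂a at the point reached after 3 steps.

∇E = (6a, 8b, 10c)
Step 1: at (3, -3, 1.5), ∇E = (18, -24, 15) → (3, -3, 1.5) − 0.04·(18, -24, 15) = (2.28, -2.04, 0.9)
Step 2: at (2.28, -2.04, 0.9), ∇E = (13.68, -16.32, 9) → (2.28, -2.04, 0.9) − 0.04·(13.68, -16.32, 9) = (1.7328, -1.3872, 0.54)
Step 3: at (1.7328, -1.3872, 0.54), ∇E = (10.3968, -11.0976, 5.4) → (1.7328, -1.3872, 0.54) − 0.04·(10.3968, -11.0976, 5.4) = (1.316928, -0.943296, 0.324)
∂E/∂a at (1.316928, -0.943296, 0.324) = 7.901568

7.901568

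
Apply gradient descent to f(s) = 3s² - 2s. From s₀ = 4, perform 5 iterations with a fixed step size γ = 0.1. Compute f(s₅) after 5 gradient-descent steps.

f′(s) = 6s - 2
s₁ = 4 − 0.1·22 = 1.8
s₂ = 1.8 − 0.1·8.8 = 0.92
s₃ = 0.92 − 0.1·3.52 = 0.568
s₄ = 0.568 − 0.1·1.408 = 0.4272
s₅ = 0.4272 − 0.1·0.5632 = 0.37088
f(0.37088) = -0.3291040768

-0.3291040768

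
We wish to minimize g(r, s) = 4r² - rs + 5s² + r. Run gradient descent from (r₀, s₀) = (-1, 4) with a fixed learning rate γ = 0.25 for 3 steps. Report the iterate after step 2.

(-3.5625, 9.8125)

∇g = (8r - s + 1, -r + 10s)
(r₁, s₁) = (-1, 4) − 0.25·(-11, 41) = (1.75, -6.25)
(r₂, s₂) = (1.75, -6.25) − 0.25·(21.25, -64.25) = (-3.5625, 9.8125)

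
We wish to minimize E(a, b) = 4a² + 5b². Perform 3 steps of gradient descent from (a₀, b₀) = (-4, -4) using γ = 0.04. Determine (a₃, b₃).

(-1.257728, -0.864)

∇E = (8a, 10b)
Step 1: at (-4, -4), ∇E = (-32, -40) → (-4, -4) − 0.04·(-32, -40) = (-2.72, -2.4)
Step 2: at (-2.72, -2.4), ∇E = (-21.76, -24) → (-2.72, -2.4) − 0.04·(-21.76, -24) = (-1.8496, -1.44)
Step 3: at (-1.8496, -1.44), ∇E = (-14.7968, -14.4) → (-1.8496, -1.44) − 0.04·(-14.7968, -14.4) = (-1.257728, -0.864)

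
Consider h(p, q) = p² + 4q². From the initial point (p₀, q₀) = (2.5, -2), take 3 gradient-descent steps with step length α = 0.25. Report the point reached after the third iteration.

∇h = (2p, 8q)
Step 1: at (2.5, -2), ∇h = (5, -16) → (2.5, -2) − 0.25·(5, -16) = (1.25, 2)
Step 2: at (1.25, 2), ∇h = (2.5, 16) → (1.25, 2) − 0.25·(2.5, 16) = (0.625, -2)
Step 3: at (0.625, -2), ∇h = (1.25, -16) → (0.625, -2) − 0.25·(1.25, -16) = (0.3125, 2)

(0.3125, 2)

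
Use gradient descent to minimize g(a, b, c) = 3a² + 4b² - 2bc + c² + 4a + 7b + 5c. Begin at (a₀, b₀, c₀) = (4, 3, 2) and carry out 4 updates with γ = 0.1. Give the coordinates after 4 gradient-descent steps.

∇g = (6a + 4, 8b - 2c + 7, -2b + 2c + 5)
Step 1: at (4, 3, 2), ∇g = (28, 27, 3) → (4, 3, 2) − 0.1·(28, 27, 3) = (1.2, 0.3, 1.7)
Step 2: at (1.2, 0.3, 1.7), ∇g = (11.2, 6, 7.8) → (1.2, 0.3, 1.7) − 0.1·(11.2, 6, 7.8) = (0.08, -0.3, 0.92)
Step 3: at (0.08, -0.3, 0.92), ∇g = (4.48, 2.76, 7.44) → (0.08, -0.3, 0.92) − 0.1·(4.48, 2.76, 7.44) = (-0.368, -0.576, 0.176)
Step 4: at (-0.368, -0.576, 0.176), ∇g = (1.792, 2.04, 6.504) → (-0.368, -0.576, 0.176) − 0.1·(1.792, 2.04, 6.504) = (-0.5472, -0.78, -0.4744)

(-0.5472, -0.78, -0.4744)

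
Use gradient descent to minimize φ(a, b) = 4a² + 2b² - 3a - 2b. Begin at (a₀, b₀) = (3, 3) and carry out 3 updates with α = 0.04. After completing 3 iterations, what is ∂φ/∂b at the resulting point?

5.92704

∇φ = (8a - 3, 4b - 2)
(a₁, b₁) = (3, 3) − 0.04·(21, 10) = (2.16, 2.6)
(a₂, b₂) = (2.16, 2.6) − 0.04·(14.28, 8.4) = (1.5888, 2.264)
(a₃, b₃) = (1.5888, 2.264) − 0.04·(9.7104, 7.056) = (1.200384, 1.98176)
∂φ/∂b at (1.200384, 1.98176) = 5.92704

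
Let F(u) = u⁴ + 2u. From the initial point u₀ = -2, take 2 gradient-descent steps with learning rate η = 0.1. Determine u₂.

F′(u) = 4u³ + 2
Step 1: F′(-2) = -30; u₁ = -2 − 0.1·(-30) = 1
Step 2: F′(1) = 6; u₂ = 1 − 0.1·6 = 0.4

0.4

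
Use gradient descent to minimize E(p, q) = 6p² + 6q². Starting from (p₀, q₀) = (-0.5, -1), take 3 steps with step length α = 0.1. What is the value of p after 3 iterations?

∇E = (12p, 12q)
(p₁, q₁) = (-0.5, -1) − 0.1·(-6, -12) = (0.1, 0.2)
(p₂, q₂) = (0.1, 0.2) − 0.1·(1.2, 2.4) = (-0.02, -0.04)
(p₃, q₃) = (-0.02, -0.04) − 0.1·(-0.24, -0.48) = (0.004, 0.008)
p = 0.004

0.004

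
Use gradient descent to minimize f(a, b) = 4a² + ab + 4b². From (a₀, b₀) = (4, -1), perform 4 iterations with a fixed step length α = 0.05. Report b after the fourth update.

∇f = (8a + b, a + 8b)
Step 1: at (4, -1), ∇f = (31, -4) → (4, -1) − 0.05·(31, -4) = (2.45, -0.8)
Step 2: at (2.45, -0.8), ∇f = (18.8, -3.95) → (2.45, -0.8) − 0.05·(18.8, -3.95) = (1.51, -0.6025)
Step 3: at (1.51, -0.6025), ∇f = (11.4775, -3.31) → (1.51, -0.6025) − 0.05·(11.4775, -3.31) = (0.936125, -0.437)
Step 4: at (0.936125, -0.437), ∇f = (7.052, -2.559875) → (0.936125, -0.437) − 0.05·(7.052, -2.559875) = (0.583525, -0.30900625)
b = -0.30900625

-0.30900625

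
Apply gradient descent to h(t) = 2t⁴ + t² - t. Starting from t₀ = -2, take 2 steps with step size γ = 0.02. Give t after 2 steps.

-0.53706752

h′(t) = 8t³ + 2t - 1
t₁ = -2 − 0.02·(-69) = -0.62
t₂ = -0.62 − 0.02·(-4.146624) = -0.53706752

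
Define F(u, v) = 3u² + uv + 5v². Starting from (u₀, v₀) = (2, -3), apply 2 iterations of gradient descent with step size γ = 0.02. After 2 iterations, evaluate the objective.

24.65847792

∇F = (6u + v, u + 10v)
(u₁, v₁) = (2, -3) − 0.02·(9, -28) = (1.82, -2.44)
(u₂, v₂) = (1.82, -2.44) − 0.02·(8.48, -22.58) = (1.6504, -1.9884)
F(1.6504, -1.9884) = 24.65847792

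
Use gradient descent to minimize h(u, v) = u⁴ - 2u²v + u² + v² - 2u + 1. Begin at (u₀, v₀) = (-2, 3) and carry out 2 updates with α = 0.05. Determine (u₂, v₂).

(-1.4366, 2.959)

∇h = (4u³ - 4uv + 2u - 2, -2u² + 2v)
Step 1: at (-2, 3), ∇h = (-14, -2) → (-2, 3) − 0.05·(-14, -2) = (-1.3, 3.1)
Step 2: at (-1.3, 3.1), ∇h = (2.732, 2.82) → (-1.3, 3.1) − 0.05·(2.732, 2.82) = (-1.4366, 2.959)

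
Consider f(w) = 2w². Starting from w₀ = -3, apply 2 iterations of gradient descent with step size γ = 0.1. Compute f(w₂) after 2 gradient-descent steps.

f′(w) = 4w
w₁ = -3 − 0.1·(-12) = -1.8
w₂ = -1.8 − 0.1·(-7.2) = -1.08
f(-1.08) = 2.3328

2.3328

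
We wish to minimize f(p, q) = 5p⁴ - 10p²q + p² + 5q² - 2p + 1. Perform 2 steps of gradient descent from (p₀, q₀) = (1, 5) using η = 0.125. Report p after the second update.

-3319

∇f = (20p³ - 20pq + 2p - 2, -10p² + 10q)
(p₁, q₁) = (1, 5) − 0.125·(-80, 40) = (11, 0)
(p₂, q₂) = (11, 0) − 0.125·(26640, -1210) = (-3319, 151.25)
p = -3319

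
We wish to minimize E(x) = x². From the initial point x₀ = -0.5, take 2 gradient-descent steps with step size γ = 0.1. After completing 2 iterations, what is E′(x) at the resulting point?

E′(x) = 2x
Step 1: E′(-0.5) = -1; x₁ = -0.5 − 0.1·(-1) = -0.4
Step 2: E′(-0.4) = -0.8; x₂ = -0.4 − 0.1·(-0.8) = -0.32
E′(x) at (-0.32) = -0.64

-0.64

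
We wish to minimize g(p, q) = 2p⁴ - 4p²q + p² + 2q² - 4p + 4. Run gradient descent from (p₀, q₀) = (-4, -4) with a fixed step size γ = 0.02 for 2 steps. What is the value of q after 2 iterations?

∇g = (8p³ - 8pq + 2p - 4, -4p² + 4q)
Step 1: at (-4, -4), ∇g = (-652, -80) → (-4, -4) − 0.02·(-652, -80) = (9.04, -2.4)
Step 2: at (9.04, -2.4), ∇g = (6097.754112, -336.4864) → (9.04, -2.4) − 0.02·(6097.754112, -336.4864) = (-112.91508224, 4.329728)
q = 4.329728

4.329728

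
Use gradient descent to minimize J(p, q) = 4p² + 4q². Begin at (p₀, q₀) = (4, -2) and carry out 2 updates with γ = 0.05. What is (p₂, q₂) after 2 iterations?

(1.44, -0.72)

∇J = (8p, 8q)
(p₁, q₁) = (4, -2) − 0.05·(32, -16) = (2.4, -1.2)
(p₂, q₂) = (2.4, -1.2) − 0.05·(19.2, -9.6) = (1.44, -0.72)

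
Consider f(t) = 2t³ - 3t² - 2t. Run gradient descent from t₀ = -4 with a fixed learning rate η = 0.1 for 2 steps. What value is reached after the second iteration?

f′(t) = 6t² - 6t - 2
t₁ = -4 − 0.1·118 = -15.8
t₂ = -15.8 − 0.1·1590.64 = -174.864

-174.864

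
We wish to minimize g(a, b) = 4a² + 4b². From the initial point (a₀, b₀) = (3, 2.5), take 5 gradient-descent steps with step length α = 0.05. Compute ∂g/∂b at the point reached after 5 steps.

1.5552

∇g = (8a, 8b)
(a₁, b₁) = (3, 2.5) − 0.05·(24, 20) = (1.8, 1.5)
(a₂, b₂) = (1.8, 1.5) − 0.05·(14.4, 12) = (1.08, 0.9)
(a₃, b₃) = (1.08, 0.9) − 0.05·(8.64, 7.2) = (0.648, 0.54)
(a₄, b₄) = (0.648, 0.54) − 0.05·(5.184, 4.32) = (0.3888, 0.324)
(a₅, b₅) = (0.3888, 0.324) − 0.05·(3.1104, 2.592) = (0.23328, 0.1944)
∂g/∂b at (0.23328, 0.1944) = 1.5552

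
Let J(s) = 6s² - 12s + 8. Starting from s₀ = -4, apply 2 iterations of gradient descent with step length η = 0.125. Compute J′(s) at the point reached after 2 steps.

J′(s) = 12s - 12
Step 1: J′(-4) = -60; s₁ = -4 − 0.125·(-60) = 3.5
Step 2: J′(3.5) = 30; s₂ = 3.5 − 0.125·30 = -0.25
J′(s) at (-0.25) = -15

-15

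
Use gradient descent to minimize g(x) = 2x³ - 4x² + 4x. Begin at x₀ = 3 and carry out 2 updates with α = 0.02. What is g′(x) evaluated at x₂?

11.452211544064

g′(x) = 6x² - 8x + 4
x₁ = 3 − 0.02·34 = 2.32
x₂ = 2.32 − 0.02·17.7344 = 1.965312
g′(x) at (1.965312) = 11.452211544064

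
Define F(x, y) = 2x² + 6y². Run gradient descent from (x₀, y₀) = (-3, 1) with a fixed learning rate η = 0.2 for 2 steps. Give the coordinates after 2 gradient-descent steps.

(-0.12, 1.96)

∇F = (4x, 12y)
Step 1: at (-3, 1), ∇F = (-12, 12) → (-3, 1) − 0.2·(-12, 12) = (-0.6, -1.4)
Step 2: at (-0.6, -1.4), ∇F = (-2.4, -16.8) → (-0.6, -1.4) − 0.2·(-2.4, -16.8) = (-0.12, 1.96)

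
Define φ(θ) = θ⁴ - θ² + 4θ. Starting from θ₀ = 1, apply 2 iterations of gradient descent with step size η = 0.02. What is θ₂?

0.78068224

φ′(θ) = 4θ³ - 2θ + 4
Step 1: φ′(1) = 6; θ₁ = 1 − 0.02·6 = 0.88
Step 2: φ′(0.88) = 4.965888; θ₂ = 0.88 − 0.02·4.965888 = 0.78068224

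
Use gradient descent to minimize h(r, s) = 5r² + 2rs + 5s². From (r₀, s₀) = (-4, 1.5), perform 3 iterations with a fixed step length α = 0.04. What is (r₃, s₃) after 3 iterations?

(-1.040448, 0.688928)

∇h = (10r + 2s, 2r + 10s)
(r₁, s₁) = (-4, 1.5) − 0.04·(-37, 7) = (-2.52, 1.22)
(r₂, s₂) = (-2.52, 1.22) − 0.04·(-22.76, 7.16) = (-1.6096, 0.9336)
(r₃, s₃) = (-1.6096, 0.9336) − 0.04·(-14.2288, 6.1168) = (-1.040448, 0.688928)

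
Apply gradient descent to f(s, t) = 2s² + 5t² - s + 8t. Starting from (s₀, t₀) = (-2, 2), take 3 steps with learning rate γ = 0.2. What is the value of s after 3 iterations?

0.232

∇f = (4s - 1, 10t + 8)
(s₁, t₁) = (-2, 2) − 0.2·(-9, 28) = (-0.2, -3.6)
(s₂, t₂) = (-0.2, -3.6) − 0.2·(-1.8, -28) = (0.16, 2)
(s₃, t₃) = (0.16, 2) − 0.2·(-0.36, 28) = (0.232, -3.6)
s = 0.232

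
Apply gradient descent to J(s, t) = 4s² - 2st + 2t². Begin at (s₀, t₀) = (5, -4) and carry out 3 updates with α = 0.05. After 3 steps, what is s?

∇J = (8s - 2t, -2s + 4t)
(s₁, t₁) = (5, -4) − 0.05·(48, -26) = (2.6, -2.7)
(s₂, t₂) = (2.6, -2.7) − 0.05·(26.2, -16) = (1.29, -1.9)
(s₃, t₃) = (1.29, -1.9) − 0.05·(14.12, -10.18) = (0.584, -1.391)
s = 0.584

0.584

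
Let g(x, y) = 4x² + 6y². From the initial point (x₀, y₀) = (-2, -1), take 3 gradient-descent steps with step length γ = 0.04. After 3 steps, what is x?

∇g = (8x, 12y)
Step 1: at (-2, -1), ∇g = (-16, -12) → (-2, -1) − 0.04·(-16, -12) = (-1.36, -0.52)
Step 2: at (-1.36, -0.52), ∇g = (-10.88, -6.24) → (-1.36, -0.52) − 0.04·(-10.88, -6.24) = (-0.9248, -0.2704)
Step 3: at (-0.9248, -0.2704), ∇g = (-7.3984, -3.2448) → (-0.9248, -0.2704) − 0.04·(-7.3984, -3.2448) = (-0.628864, -0.140608)
x = -0.628864

-0.628864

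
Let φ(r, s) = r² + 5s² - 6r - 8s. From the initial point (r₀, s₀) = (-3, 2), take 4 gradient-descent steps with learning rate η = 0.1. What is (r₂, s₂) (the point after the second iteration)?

(-0.84, 0.8)

∇φ = (2r - 6, 10s - 8)
(r₁, s₁) = (-3, 2) − 0.1·(-12, 12) = (-1.8, 0.8)
(r₂, s₂) = (-1.8, 0.8) − 0.1·(-9.6, 0) = (-0.84, 0.8)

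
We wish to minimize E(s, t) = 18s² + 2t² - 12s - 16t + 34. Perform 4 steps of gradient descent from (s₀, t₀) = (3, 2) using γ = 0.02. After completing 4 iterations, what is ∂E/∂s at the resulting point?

0.59006976

∇E = (36s - 12, 4t - 16)
Step 1: at (3, 2), ∇E = (96, -8) → (3, 2) − 0.02·(96, -8) = (1.08, 2.16)
Step 2: at (1.08, 2.16), ∇E = (26.88, -7.36) → (1.08, 2.16) − 0.02·(26.88, -7.36) = (0.5424, 2.3072)
Step 3: at (0.5424, 2.3072), ∇E = (7.5264, -6.7712) → (0.5424, 2.3072) − 0.02·(7.5264, -6.7712) = (0.391872, 2.442624)
Step 4: at (0.391872, 2.442624), ∇E = (2.107392, -6.229504) → (0.391872, 2.442624) − 0.02·(2.107392, -6.229504) = (0.34972416, 2.56721408)
∂E/∂s at (0.34972416, 2.56721408) = 0.59006976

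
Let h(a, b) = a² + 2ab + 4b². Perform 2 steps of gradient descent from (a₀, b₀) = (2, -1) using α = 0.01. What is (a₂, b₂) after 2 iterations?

∇h = (2a + 2b, 2a + 8b)
(a₁, b₁) = (2, -1) − 0.01·(2, -4) = (1.98, -0.96)
(a₂, b₂) = (1.98, -0.96) − 0.01·(2.04, -3.72) = (1.9596, -0.9228)

(1.9596, -0.9228)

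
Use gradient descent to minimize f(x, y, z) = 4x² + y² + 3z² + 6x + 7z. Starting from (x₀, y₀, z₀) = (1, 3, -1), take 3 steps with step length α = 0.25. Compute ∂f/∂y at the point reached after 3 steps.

0.75

∇f = (8x + 6, 2y, 6z + 7)
(x₁, y₁, z₁) = (1, 3, -1) − 0.25·(14, 6, 1) = (-2.5, 1.5, -1.25)
(x₂, y₂, z₂) = (-2.5, 1.5, -1.25) − 0.25·(-14, 3, -0.5) = (1, 0.75, -1.125)
(x₃, y₃, z₃) = (1, 0.75, -1.125) − 0.25·(14, 1.5, 0.25) = (-2.5, 0.375, -1.1875)
∂f/∂y at (-2.5, 0.375, -1.1875) = 0.75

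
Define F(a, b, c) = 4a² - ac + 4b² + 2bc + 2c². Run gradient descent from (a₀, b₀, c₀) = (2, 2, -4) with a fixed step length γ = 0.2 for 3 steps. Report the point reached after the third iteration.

(-0.736, 0.176, -0.064)

∇F = (8a - c, 8b + 2c, -a + 2b + 4c)
(a₁, b₁, c₁) = (2, 2, -4) − 0.2·(20, 8, -14) = (-2, 0.4, -1.2)
(a₂, b₂, c₂) = (-2, 0.4, -1.2) − 0.2·(-14.8, 0.8, -2) = (0.96, 0.24, -0.8)
(a₃, b₃, c₃) = (0.96, 0.24, -0.8) − 0.2·(8.48, 0.32, -3.68) = (-0.736, 0.176, -0.064)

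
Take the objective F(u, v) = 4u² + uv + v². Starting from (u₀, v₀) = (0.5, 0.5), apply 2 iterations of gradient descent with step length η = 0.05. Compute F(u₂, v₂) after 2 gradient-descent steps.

0.271640625

∇F = (8u + v, u + 2v)
Step 1: at (0.5, 0.5), ∇F = (4.5, 1.5) → (0.5, 0.5) − 0.05·(4.5, 1.5) = (0.275, 0.425)
Step 2: at (0.275, 0.425), ∇F = (2.625, 1.125) → (0.275, 0.425) − 0.05·(2.625, 1.125) = (0.14375, 0.36875)
F(0.14375, 0.36875) = 0.271640625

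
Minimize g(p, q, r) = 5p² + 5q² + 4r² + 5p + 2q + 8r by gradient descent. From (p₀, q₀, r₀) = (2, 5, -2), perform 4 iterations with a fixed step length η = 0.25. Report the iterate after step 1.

∇g = (10p + 5, 10q + 2, 8r + 8)
(p₁, q₁, r₁) = (2, 5, -2) − 0.25·(25, 52, -8) = (-4.25, -8, 0)

(-4.25, -8, 0)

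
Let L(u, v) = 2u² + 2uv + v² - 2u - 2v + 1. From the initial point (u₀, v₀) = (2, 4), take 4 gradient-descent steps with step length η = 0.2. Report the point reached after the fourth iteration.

(-0.4064, 1.6576)

∇L = (4u + 2v - 2, 2u + 2v - 2)
(u₁, v₁) = (2, 4) − 0.2·(14, 10) = (-0.8, 2)
(u₂, v₂) = (-0.8, 2) − 0.2·(-1.2, 0.4) = (-0.56, 1.92)
(u₃, v₃) = (-0.56, 1.92) − 0.2·(-0.4, 0.72) = (-0.48, 1.776)
(u₄, v₄) = (-0.48, 1.776) − 0.2·(-0.368, 0.592) = (-0.4064, 1.6576)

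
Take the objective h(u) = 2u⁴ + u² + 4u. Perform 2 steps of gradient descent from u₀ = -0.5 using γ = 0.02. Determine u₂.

h′(u) = 8u³ + 2u + 4
u₁ = -0.5 − 0.02·2 = -0.54
u₂ = -0.54 − 0.02·1.660288 = -0.57320576

-0.57320576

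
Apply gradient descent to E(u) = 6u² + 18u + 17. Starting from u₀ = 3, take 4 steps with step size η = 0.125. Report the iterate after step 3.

-2.0625

E′(u) = 12u + 18
u₁ = 3 − 0.125·54 = -3.75
u₂ = -3.75 − 0.125·(-27) = -0.375
u₃ = -0.375 − 0.125·13.5 = -2.0625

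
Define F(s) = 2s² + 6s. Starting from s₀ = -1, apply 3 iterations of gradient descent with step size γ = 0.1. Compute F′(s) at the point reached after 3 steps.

0.432

F′(s) = 4s + 6
s₁ = -1 − 0.1·2 = -1.2
s₂ = -1.2 − 0.1·1.2 = -1.32
s₃ = -1.32 − 0.1·0.72 = -1.392
F′(s) at (-1.392) = 0.432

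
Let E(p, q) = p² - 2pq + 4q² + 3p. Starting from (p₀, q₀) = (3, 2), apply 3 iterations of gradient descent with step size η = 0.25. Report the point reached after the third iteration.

∇E = (2p - 2q + 3, -2p + 8q)
(p₁, q₁) = (3, 2) − 0.25·(5, 10) = (1.75, -0.5)
(p₂, q₂) = (1.75, -0.5) − 0.25·(7.5, -7.5) = (-0.125, 1.375)
(p₃, q₃) = (-0.125, 1.375) − 0.25·(0, 11.25) = (-0.125, -1.4375)

(-0.125, -1.4375)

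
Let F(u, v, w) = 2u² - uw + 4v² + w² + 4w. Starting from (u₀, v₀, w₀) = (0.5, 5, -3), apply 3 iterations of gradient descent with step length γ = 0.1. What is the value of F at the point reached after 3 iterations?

∇F = (4u - w, 8v, -u + 2w + 4)
(u₁, v₁, w₁) = (0.5, 5, -3) − 0.1·(5, 40, -2.5) = (0, 1, -2.75)
(u₂, v₂, w₂) = (0, 1, -2.75) − 0.1·(2.75, 8, -1.5) = (-0.275, 0.2, -2.6)
(u₃, v₃, w₃) = (-0.275, 0.2, -2.6) − 0.1·(1.5, 1.6, -0.925) = (-0.425, 0.04, -2.5075)
F(-0.425, 0.04, -2.5075) = -4.44048125

-4.44048125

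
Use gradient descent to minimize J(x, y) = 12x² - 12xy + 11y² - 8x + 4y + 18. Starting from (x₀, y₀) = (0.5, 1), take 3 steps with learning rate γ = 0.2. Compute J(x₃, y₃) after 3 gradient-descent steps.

∇J = (24x - 12y - 8, -12x + 22y + 4)
Step 1: at (0.5, 1), ∇J = (-8, 20) → (0.5, 1) − 0.2·(-8, 20) = (2.1, -3)
Step 2: at (2.1, -3), ∇J = (78.4, -87.2) → (2.1, -3) − 0.2·(78.4, -87.2) = (-13.58, 14.44)
Step 3: at (-13.58, 14.44), ∇J = (-507.2, 484.64) → (-13.58, 14.44) − 0.2·(-507.2, 484.64) = (87.86, -82.488)
J(87.86, -82.488) = 253433.442944

253433.442944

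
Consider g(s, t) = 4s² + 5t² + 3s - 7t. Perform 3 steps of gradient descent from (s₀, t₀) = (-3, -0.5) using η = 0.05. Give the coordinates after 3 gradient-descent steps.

∇g = (8s + 3, 10t - 7)
(s₁, t₁) = (-3, -0.5) − 0.05·(-21, -12) = (-1.95, 0.1)
(s₂, t₂) = (-1.95, 0.1) − 0.05·(-12.6, -6) = (-1.32, 0.4)
(s₃, t₃) = (-1.32, 0.4) − 0.05·(-7.56, -3) = (-0.942, 0.55)

(-0.942, 0.55)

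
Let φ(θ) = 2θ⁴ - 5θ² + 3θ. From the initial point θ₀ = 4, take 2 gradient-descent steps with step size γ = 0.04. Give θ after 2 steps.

φ′(θ) = 8θ³ - 10θ + 3
Step 1: φ′(4) = 475; θ₁ = 4 − 0.04·475 = -15
Step 2: φ′(-15) = -26847; θ₂ = -15 − 0.04·(-26847) = 1058.88

1058.88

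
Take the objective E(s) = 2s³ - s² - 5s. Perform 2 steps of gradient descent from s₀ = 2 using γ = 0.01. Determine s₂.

E′(s) = 6s² - 2s - 5
Step 1: E′(2) = 15; s₁ = 2 − 0.01·15 = 1.85
Step 2: E′(1.85) = 11.835; s₂ = 1.85 − 0.01·11.835 = 1.73165

1.73165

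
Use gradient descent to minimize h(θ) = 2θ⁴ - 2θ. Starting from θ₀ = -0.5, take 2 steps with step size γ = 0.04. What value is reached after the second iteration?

-0.28244096

h′(θ) = 8θ³ - 2
θ₁ = -0.5 − 0.04·(-3) = -0.38
θ₂ = -0.38 − 0.04·(-2.438976) = -0.28244096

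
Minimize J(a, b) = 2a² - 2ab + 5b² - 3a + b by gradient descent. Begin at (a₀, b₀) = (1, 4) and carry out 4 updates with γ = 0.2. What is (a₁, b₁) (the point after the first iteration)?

(2.4, -3.8)

∇J = (4a - 2b - 3, -2a + 10b + 1)
Step 1: at (1, 4), ∇J = (-7, 39) → (1, 4) − 0.2·(-7, 39) = (2.4, -3.8)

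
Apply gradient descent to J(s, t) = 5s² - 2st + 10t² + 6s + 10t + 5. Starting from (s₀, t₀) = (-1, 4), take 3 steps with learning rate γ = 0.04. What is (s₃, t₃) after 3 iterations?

∇J = (10s - 2t + 6, -2s + 20t + 10)
(s₁, t₁) = (-1, 4) − 0.04·(-12, 92) = (-0.52, 0.32)
(s₂, t₂) = (-0.52, 0.32) − 0.04·(0.16, 17.44) = (-0.5264, -0.3776)
(s₃, t₃) = (-0.5264, -0.3776) − 0.04·(1.4912, 3.5008) = (-0.586048, -0.517632)

(-0.586048, -0.517632)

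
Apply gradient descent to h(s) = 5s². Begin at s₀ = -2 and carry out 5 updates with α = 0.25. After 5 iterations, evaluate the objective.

1153.30078125

h′(s) = 10s
Step 1: h′(-2) = -20; s₁ = -2 − 0.25·(-20) = 3
Step 2: h′(3) = 30; s₂ = 3 − 0.25·30 = -4.5
Step 3: h′(-4.5) = -45; s₃ = -4.5 − 0.25·(-45) = 6.75
Step 4: h′(6.75) = 67.5; s₄ = 6.75 − 0.25·67.5 = -10.125
Step 5: h′(-10.125) = -101.25; s₅ = -10.125 − 0.25·(-101.25) = 15.1875
h(15.1875) = 1153.30078125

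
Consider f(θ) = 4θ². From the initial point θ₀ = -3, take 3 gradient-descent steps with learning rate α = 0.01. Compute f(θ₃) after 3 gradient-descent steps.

21.828780048384

f′(θ) = 8θ
θ₁ = -3 − 0.01·(-24) = -2.76
θ₂ = -2.76 − 0.01·(-22.08) = -2.5392
θ₃ = -2.5392 − 0.01·(-20.3136) = -2.336064
f(-2.336064) = 21.828780048384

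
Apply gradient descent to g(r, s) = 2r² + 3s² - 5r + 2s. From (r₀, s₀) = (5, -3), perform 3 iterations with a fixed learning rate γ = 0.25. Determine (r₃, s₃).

∇g = (4r - 5, 6s + 2)
(r₁, s₁) = (5, -3) − 0.25·(15, -16) = (1.25, 1)
(r₂, s₂) = (1.25, 1) − 0.25·(0, 8) = (1.25, -1)
(r₃, s₃) = (1.25, -1) − 0.25·(0, -4) = (1.25, 0)

(1.25, 0)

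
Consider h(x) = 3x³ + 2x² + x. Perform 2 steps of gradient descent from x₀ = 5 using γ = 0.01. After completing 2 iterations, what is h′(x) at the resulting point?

39.118844119824

h′(x) = 9x² + 4x + 1
x₁ = 5 − 0.01·246 = 2.54
x₂ = 2.54 − 0.01·69.2244 = 1.847756
h′(x) at (1.847756) = 39.118844119824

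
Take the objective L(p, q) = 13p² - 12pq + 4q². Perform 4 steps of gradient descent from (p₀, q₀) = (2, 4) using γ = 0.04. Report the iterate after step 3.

(1.557376, 3.114752)

∇L = (26p - 12q, -12p + 8q)
(p₁, q₁) = (2, 4) − 0.04·(4, 8) = (1.84, 3.68)
(p₂, q₂) = (1.84, 3.68) − 0.04·(3.68, 7.36) = (1.6928, 3.3856)
(p₃, q₃) = (1.6928, 3.3856) − 0.04·(3.3856, 6.7712) = (1.557376, 3.114752)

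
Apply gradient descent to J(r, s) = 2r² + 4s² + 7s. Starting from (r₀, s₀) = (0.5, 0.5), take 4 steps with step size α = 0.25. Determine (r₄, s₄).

(0, 0.5)

∇J = (4r, 8s + 7)
(r₁, s₁) = (0.5, 0.5) − 0.25·(2, 11) = (0, -2.25)
(r₂, s₂) = (0, -2.25) − 0.25·(0, -11) = (0, 0.5)
(r₃, s₃) = (0, 0.5) − 0.25·(0, 11) = (0, -2.25)
(r₄, s₄) = (0, -2.25) − 0.25·(0, -11) = (0, 0.5)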